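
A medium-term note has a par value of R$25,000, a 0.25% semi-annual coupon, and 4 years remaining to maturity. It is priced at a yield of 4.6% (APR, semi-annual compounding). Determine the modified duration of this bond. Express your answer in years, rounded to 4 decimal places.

3.8911 years

Periodic yield y = 0.023. First find Macaulay duration:
  t   CF        PV=CF/(1+0.023)^t    t·PV
  1        31.25        30.5474        30.5474
  2        31.25        29.8606        59.7212
  3        31.25        29.1893        87.5678
  4        31.25        28.5330       114.1320
  5        31.25        27.8915       139.4575
  6        31.25        27.2644       163.5865
  7        31.25        26.6514       186.5600
  8    25,031.25    20,867.8386   166,942.7084
  Σ                 21,067.7762   167,724.2809
P = 21,067.7762; Macaulay duration = 167,724.2809 / 21,067.7762 = 7.96118 half-year periods = 3.98059 years.
Modified duration = D_Mac / (1 + y) = 3.98059 / 1.023 = 3.89109 years.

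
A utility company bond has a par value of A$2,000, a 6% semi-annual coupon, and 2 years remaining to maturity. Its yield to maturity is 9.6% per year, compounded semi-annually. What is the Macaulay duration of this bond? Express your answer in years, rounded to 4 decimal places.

1.9110 years

Periodic yield y = 0.048. Discount each cash flow and weight by its period:
  t   CF        PV=CF/(1+0.048)^t    t·PV
  1        60.00        57.2519        57.2519
  2        60.00        54.6297       109.2594
  3        60.00        52.1276       156.3827
  4     2,060.00     1,707.7413     6,830.9653
  Σ                  1,871.7505     7,153.8593
Price P = Σ PV = 1,871.7505.
Macaulay duration = Σ(t·PV) / P = 7,153.8593 / 1,871.7505 = 3.82202 half-year periods.
In years: 3.82202 / 2 = 1.91101 years.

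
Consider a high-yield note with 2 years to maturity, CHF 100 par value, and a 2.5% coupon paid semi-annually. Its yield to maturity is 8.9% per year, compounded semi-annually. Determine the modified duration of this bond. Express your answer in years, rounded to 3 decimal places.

Periodic yield y = 0.0445. First find Macaulay duration:
  t   CF        PV=CF/(1+0.0445)^t    t·PV
  1         1.25         1.1967         1.1967
  2         1.25         1.1458         2.2915
  3         1.25         1.0969         3.2908
  4       101.25        85.0670       340.2681
  Σ                     88.5065       347.0472
P = 88.5065; Macaulay duration = 347.0472 / 88.5065 = 3.92115 half-year periods = 1.96058 years.
Modified duration = D_Mac / (1 + y) = 1.96058 / 1.0445 = 1.87705 years.

1.877 years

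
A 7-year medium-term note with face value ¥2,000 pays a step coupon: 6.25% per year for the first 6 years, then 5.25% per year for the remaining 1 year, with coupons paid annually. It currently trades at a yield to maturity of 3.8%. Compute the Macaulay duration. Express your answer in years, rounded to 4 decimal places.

Periodic yield y = 0.038. Discount each cash flow and weight by its year:
  t   CF        PV=CF/(1+0.038)^t    t·PV
  1       125.00       120.4239       120.4239
  2       125.00       116.0153       232.0306
  3       125.00       111.7681       335.3044
  4       125.00       107.6764       430.7057
  5       125.00       103.7345       518.6725
  6       125.00        99.9369       599.6214
  7     2,105.00     1,621.3270    11,349.2893
  Σ                  2,280.8822    13,586.0478
Price P = Σ PV = 2,280.8822.
Macaulay duration = Σ(t·PV) / P = 13,586.0478 / 2,280.8822 = 5.95649 years.

5.9565 years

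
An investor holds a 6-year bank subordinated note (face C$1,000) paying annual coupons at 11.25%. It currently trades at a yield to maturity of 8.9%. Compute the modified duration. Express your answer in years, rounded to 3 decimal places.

4.355 years

Periodic yield y = 0.089. First find Macaulay duration:
  t   CF        PV=CF/(1+0.089)^t    t·PV
  1       112.50       103.3058       103.3058
  2       112.50        94.8630       189.7260
  3       112.50        87.1102       261.3305
  4       112.50        79.9910       319.9639
  5       112.50        73.4536       367.2680
  6     1,112.50       667.0106     4,002.0636
  Σ                  1,105.7341     5,243.6579
P = 1,105.7341; Macaulay duration = 5,243.6579 / 1,105.7341 = 4.74224 years.
Modified duration = D_Mac / (1 + y) = 4.74224 / 1.089 = 4.35468 years.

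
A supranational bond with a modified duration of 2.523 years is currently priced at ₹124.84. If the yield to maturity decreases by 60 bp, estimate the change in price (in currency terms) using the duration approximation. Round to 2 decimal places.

Duration approximation: ΔP/P ≈ -D_mod · Δy = -2.523 × (-0.006) = +0.015138.
ΔP ≈ 124.84 × (+0.015138) = +1.88982792.

+₹1.89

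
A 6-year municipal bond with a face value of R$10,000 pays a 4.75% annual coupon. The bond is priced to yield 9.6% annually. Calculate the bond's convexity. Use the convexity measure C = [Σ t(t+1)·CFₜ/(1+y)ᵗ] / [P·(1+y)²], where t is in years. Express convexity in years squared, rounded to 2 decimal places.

With y = 0.096:
  t   CF        PV=CF/(1+0.096)^t    t·PV        t(t+1)·PV
  1       475.00       433.3942       433.3942         866.7883
  2       475.00       395.4326       790.8653       2,372.5958
  3       475.00       360.7962     1,082.3886       4,329.5543
  4       475.00       329.1936     1,316.7744       6,583.8721
  5       475.00       300.3591     1,501.7957       9,010.7739
  6    10,475.00     6,043.5303    36,261.1820     253,828.2743
  Σ                  7,862.7061    41,386.4001     276,991.8588
P = 7,862.7061.
Convexity = Σ t(t+1)·PV / [P·(1+y)²] = 276,991.8588 / (7,862.7061 × 1.201216) = 29.32742.

29.33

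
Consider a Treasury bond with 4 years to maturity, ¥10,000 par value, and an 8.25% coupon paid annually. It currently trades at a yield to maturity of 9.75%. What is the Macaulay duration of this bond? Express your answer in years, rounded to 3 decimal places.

Periodic yield y = 0.0975. Discount each cash flow and weight by its year:
  t   CF        PV=CF/(1+0.0975)^t    t·PV
  1       825.00       751.7084       751.7084
  2       825.00       684.9280     1,369.8559
  3       825.00       624.0801     1,872.2404
  4    10,825.00     7,461.2190    29,844.8761
  Σ                  9,521.9356    33,838.6809
Price P = Σ PV = 9,521.9356.
Macaulay duration = Σ(t·PV) / P = 33,838.6809 / 9,521.9356 = 3.55376 years.

3.554 years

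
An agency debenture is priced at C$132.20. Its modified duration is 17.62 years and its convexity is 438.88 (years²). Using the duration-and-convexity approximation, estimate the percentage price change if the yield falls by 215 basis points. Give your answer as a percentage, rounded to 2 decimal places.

Duration effect: -D_mod·Δy = -17.62 × (-0.0215) = +0.378830
Convexity effect: ½·C·(Δy)² = 0.5 × 438.88 × (-0.0215)² = +0.10143614
ΔP/P ≈ +0.378830 + 0.10143614 = +0.48026614
= +48.026614%.

+48.03%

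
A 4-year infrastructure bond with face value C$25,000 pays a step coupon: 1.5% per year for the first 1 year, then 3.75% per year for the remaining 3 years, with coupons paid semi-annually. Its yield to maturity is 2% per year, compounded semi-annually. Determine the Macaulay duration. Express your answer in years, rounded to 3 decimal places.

Periodic yield y = 0.01. Discount each cash flow and weight by its period:
  t   CF        PV=CF/(1+0.01)^t    t·PV
  1       187.50       185.6436       185.6436
  2       187.50       183.8055       367.6110
  3       468.75       454.9641     1,364.8924
  4       468.75       450.4595     1,801.8381
  5       468.75       445.9995     2,229.9977
  6       468.75       441.5837     2,649.5022
  7       468.75       437.2116     3,060.4811
  8    25,468.75    23,519.9633   188,159.7066
  Σ                 26,119.6309   199,819.6728
Price P = Σ PV = 26,119.6309.
Macaulay duration = Σ(t·PV) / P = 199,819.6728 / 26,119.6309 = 7.65017 half-year periods.
In years: 7.65017 / 2 = 3.82509 years.

3.825 years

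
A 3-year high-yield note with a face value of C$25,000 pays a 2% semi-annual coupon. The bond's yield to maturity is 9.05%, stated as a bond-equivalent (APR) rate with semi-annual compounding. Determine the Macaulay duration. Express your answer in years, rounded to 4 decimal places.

Periodic yield y = 0.04525. Discount each cash flow and weight by its period:
  t   CF        PV=CF/(1+0.04525)^t    t·PV
  1       250.00       239.1772       239.1772
  2       250.00       228.8230       457.6460
  3       250.00       218.9170       656.7510
  4       250.00       209.4398       837.7594
  5       250.00       200.3730     1,001.8648
  6    25,250.00    19,361.5591   116,169.3543
  Σ                 20,458.2891   119,362.5527
Price P = Σ PV = 20,458.2891.
Macaulay duration = Σ(t·PV) / P = 119,362.5527 / 20,458.2891 = 5.83443 half-year periods.
In years: 5.83443 / 2 = 2.91722 years.

2.9172 years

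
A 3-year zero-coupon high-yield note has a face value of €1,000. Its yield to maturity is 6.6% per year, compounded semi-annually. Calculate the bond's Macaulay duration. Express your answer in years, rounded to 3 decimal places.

3.000 years

A zero-coupon bond has a single cash flow at maturity, so its Macaulay duration equals its maturity: 3 years.
(Equivalently: 6 semi-annual periods ÷ 2 = 3 years.)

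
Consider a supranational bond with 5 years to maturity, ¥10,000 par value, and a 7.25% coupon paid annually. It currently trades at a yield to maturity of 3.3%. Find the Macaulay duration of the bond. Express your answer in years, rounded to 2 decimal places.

Periodic yield y = 0.033. Discount each cash flow and weight by its year:
  t   CF        PV=CF/(1+0.033)^t    t·PV
  1       725.00       701.8393       701.8393
  2       725.00       679.4185     1,358.8370
  3       725.00       657.7139     1,973.1418
  4       725.00       636.7027     2,546.8110
  5    10,725.00     9,117.9182    45,589.5912
  Σ                 11,793.5927    52,170.2202
Price P = Σ PV = 11,793.5927.
Macaulay duration = Σ(t·PV) / P = 52,170.2202 / 11,793.5927 = 4.42361 years.

4.42 years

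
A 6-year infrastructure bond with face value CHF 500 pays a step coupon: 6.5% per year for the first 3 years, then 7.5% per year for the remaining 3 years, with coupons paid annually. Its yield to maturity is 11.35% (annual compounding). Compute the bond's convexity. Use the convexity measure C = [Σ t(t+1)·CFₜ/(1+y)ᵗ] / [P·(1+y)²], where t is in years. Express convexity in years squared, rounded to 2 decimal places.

26.71

With y = 0.1135:
  t   CF        PV=CF/(1+0.1135)^t    t·PV        t(t+1)·PV
  1        32.50        29.1872        29.1872          58.3745
  2        32.50        26.2122        52.4243         157.2730
  3        32.50        23.5403        70.6210         282.4841
  4        37.50        24.3933        97.5732         487.8658
  5        37.50        21.9069       109.5343         657.2058
  6       537.50       281.9922     1,691.9534      11,843.6736
  Σ                    407.2321     2,051.2934      13,486.8768
P = 407.2321.
Convexity = Σ t(t+1)·PV / [P·(1+y)²] = 13,486.8768 / (407.2321 × 1.239882) = 26.71092.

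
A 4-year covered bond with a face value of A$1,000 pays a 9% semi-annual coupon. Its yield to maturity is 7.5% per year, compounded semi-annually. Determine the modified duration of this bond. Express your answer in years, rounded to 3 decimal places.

3.337 years

Periodic yield y = 0.0375. First find Macaulay duration:
  t   CF        PV=CF/(1+0.0375)^t    t·PV
  1        45.00        43.3735        43.3735
  2        45.00        41.8058        83.6116
  3        45.00        40.2947       120.8842
  4        45.00        38.8383       155.3532
  5        45.00        37.4345       187.1725
  6        45.00        36.0814       216.4886
  7        45.00        34.7773       243.4411
  8     1,045.00       778.4155     6,227.3236
  Σ                  1,051.0210     7,277.6482
P = 1,051.0210; Macaulay duration = 7,277.6482 / 1,051.0210 = 6.92436 half-year periods = 3.46218 years.
Modified duration = D_Mac / (1 + y) = 3.46218 / 1.0375 = 3.33704 years.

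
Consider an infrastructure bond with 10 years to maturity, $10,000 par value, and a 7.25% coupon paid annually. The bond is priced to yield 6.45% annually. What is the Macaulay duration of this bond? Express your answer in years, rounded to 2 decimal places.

Periodic yield y = 0.0645. Discount each cash flow and weight by its year:
  t   CF        PV=CF/(1+0.0645)^t    t·PV
  1       725.00       681.0709       681.0709
  2       725.00       639.8036     1,279.6072
  3       725.00       601.0367     1,803.1102
  4       725.00       564.6188     2,258.4752
  5       725.00       530.4075     2,652.0376
  6       725.00       498.2692     2,989.6150
  7       725.00       468.0781     3,276.5469
  8       725.00       439.7164     3,517.7313
  9       725.00       413.0732     3,717.6588
  10   10,725.00     5,740.3800    57,403.8001
  Σ                 10,576.4545    79,579.6532
Price P = Σ PV = 10,576.4545.
Macaulay duration = Σ(t·PV) / P = 79,579.6532 / 10,576.4545 = 7.52423 years.

7.52 years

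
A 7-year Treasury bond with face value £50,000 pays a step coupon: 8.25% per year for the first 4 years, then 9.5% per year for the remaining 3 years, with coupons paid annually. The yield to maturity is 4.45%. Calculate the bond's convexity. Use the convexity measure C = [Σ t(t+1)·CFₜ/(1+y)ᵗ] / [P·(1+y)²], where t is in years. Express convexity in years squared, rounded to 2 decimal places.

With y = 0.0445:
  t   CF        PV=CF/(1+0.0445)^t    t·PV        t(t+1)·PV
  1     4,125.00     3,949.2580     3,949.2580       7,898.5160
  2     4,125.00     3,781.0034     7,562.0067      22,686.0202
  3     4,125.00     3,619.9171    10,859.7512      43,439.0047
  4     4,125.00     3,465.6937    13,862.7748      69,313.8738
  5     4,750.00     3,820.7743    19,103.8717     114,623.2301
  6     4,750.00     3,657.9936    21,947.9617     153,635.7321
  7    54,750.00    40,366.8642   282,568.0492   2,260,544.3935
  Σ                 62,661.5043   359,853.6733   2,672,140.7704
P = 62,661.5043.
Convexity = Σ t(t+1)·PV / [P·(1+y)²] = 2,672,140.7704 / (62,661.5043 × 1.090980) = 39.08784.

39.09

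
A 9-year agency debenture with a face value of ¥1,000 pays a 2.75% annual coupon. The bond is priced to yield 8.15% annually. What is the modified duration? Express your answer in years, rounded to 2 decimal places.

7.25 years

Periodic yield y = 0.0815. First find Macaulay duration:
  t   CF        PV=CF/(1+0.0815)^t    t·PV
  1        27.50        25.4276        25.4276
  2        27.50        23.5115        47.0229
  3        27.50        21.7397        65.2190
  4        27.50        20.1014        80.4057
  5        27.50        18.5866        92.9330
  6        27.50        17.1860       103.1157
  7        27.50        15.8908       111.2359
  8        27.50        14.6933       117.5467
  9     1,027.50       507.6251     4,568.6262
  Σ                    664.7621     5,211.5328
P = 664.7621; Macaulay duration = 5,211.5328 / 664.7621 = 7.83970 years.
Modified duration = D_Mac / (1 + y) = 7.83970 / 1.0815 = 7.24891 years.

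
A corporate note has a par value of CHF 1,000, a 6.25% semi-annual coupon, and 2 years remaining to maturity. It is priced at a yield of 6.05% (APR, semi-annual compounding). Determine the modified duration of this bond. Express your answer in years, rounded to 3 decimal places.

1.855 years

Periodic yield y = 0.03025. First find Macaulay duration:
  t   CF        PV=CF/(1+0.03025)^t    t·PV
  1        31.25        30.3324        30.3324
  2        31.25        29.4418        58.8837
  3        31.25        28.5774        85.7321
  4     1,031.25       915.3632     3,661.4530
  Σ                  1,003.7149     3,836.4012
P = 1,003.7149; Macaulay duration = 3,836.4012 / 1,003.7149 = 3.82220 half-year periods = 1.91110 years.
Modified duration = D_Mac / (1 + y) = 1.91110 / 1.03025 = 1.85499 years.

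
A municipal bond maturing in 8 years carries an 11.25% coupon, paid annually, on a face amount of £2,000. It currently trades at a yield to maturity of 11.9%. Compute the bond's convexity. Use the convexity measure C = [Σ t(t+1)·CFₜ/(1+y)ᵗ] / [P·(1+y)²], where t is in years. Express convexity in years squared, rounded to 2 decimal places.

With y = 0.119:
  t   CF        PV=CF/(1+0.119)^t    t·PV        t(t+1)·PV
  1       225.00       201.0724       201.0724         402.1448
  2       225.00       179.6894       359.3787       1,078.1361
  3       225.00       160.5803       481.7409       1,926.9636
  4       225.00       143.5034       574.0136       2,870.0679
  5       225.00       128.2425       641.2127       3,847.2760
  6       225.00       114.6046       687.6275       4,813.3926
  7       225.00       102.4170       716.9188       5,735.3502
  8     2,225.00       905.0849     7,240.6793      65,166.1134
  Σ                  1,935.1944    10,902.6438      85,839.4445
P = 1,935.1944.
Convexity = Σ t(t+1)·PV / [P·(1+y)²] = 85,839.4445 / (1,935.1944 × 1.252161) = 35.42437.

35.42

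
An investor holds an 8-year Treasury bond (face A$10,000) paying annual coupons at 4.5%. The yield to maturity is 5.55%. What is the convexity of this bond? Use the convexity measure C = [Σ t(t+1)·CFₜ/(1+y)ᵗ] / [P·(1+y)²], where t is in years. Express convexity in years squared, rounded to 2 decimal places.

52.38

With y = 0.0555:
  t   CF        PV=CF/(1+0.0555)^t    t·PV        t(t+1)·PV
  1       450.00       426.3382       426.3382         852.6765
  2       450.00       403.9206       807.8413       2,423.5238
  3       450.00       382.6818     1,148.0454       4,592.1815
  4       450.00       362.5597     1,450.2389       7,251.1946
  5       450.00       343.4957     1,717.4786      10,304.8715
  6       450.00       325.4341     1,952.6047      13,668.2332
  7       450.00       308.3222     2,158.2557      17,266.0454
  8    10,450.00     6,783.4463    54,267.5701     488,408.1313
  Σ                  9,336.1987    63,928.3729     544,766.8577
P = 9,336.1987.
Convexity = Σ t(t+1)·PV / [P·(1+y)²] = 544,766.8577 / (9,336.1987 × 1.114080) = 52.37501.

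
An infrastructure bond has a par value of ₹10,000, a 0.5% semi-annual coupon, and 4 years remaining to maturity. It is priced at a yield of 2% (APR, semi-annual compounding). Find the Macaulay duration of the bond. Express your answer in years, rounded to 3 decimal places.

Periodic yield y = 0.01. Discount each cash flow and weight by its period:
  t   CF        PV=CF/(1+0.01)^t    t·PV
  1        25.00        24.7525        24.7525
  2        25.00        24.5074        49.0148
  3        25.00        24.2648        72.7943
  4        25.00        24.0245        96.0980
  5        25.00        23.7866       118.9332
  6        25.00        23.5511       141.3068
  7        25.00        23.3180       163.2257
  8    10,025.00     9,257.9193    74,063.3544
  Σ                  9,426.1242    74,729.4797
Price P = Σ PV = 9,426.1242.
Macaulay duration = Σ(t·PV) / P = 74,729.4797 / 9,426.1242 = 7.92791 half-year periods.
In years: 7.92791 / 2 = 3.96396 years.

3.964 years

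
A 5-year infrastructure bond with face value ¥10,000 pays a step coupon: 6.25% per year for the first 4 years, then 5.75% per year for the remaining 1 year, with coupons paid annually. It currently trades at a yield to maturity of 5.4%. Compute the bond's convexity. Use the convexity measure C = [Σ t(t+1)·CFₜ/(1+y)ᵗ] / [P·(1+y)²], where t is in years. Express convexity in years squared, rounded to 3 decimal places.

With y = 0.054:
  t   CF        PV=CF/(1+0.054)^t    t·PV        t(t+1)·PV
  1       625.00       592.9791       592.9791       1,185.9583
  2       625.00       562.5988     1,125.1976       3,375.5928
  3       625.00       533.7749     1,601.3248       6,405.2993
  4       625.00       506.4278     2,025.7114      10,128.5568
  5    10,575.00     8,129.7525    40,648.7623     243,892.5735
  Σ                 10,325.5332    45,993.9752     264,987.9807
P = 10,325.5332.
Convexity = Σ t(t+1)·PV / [P·(1+y)²] = 264,987.9807 / (10,325.5332 × 1.110916) = 23.10109.

23.101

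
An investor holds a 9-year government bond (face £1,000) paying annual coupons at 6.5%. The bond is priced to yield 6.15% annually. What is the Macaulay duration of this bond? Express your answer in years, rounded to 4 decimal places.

Periodic yield y = 0.0615. Discount each cash flow and weight by its year:
  t   CF        PV=CF/(1+0.0615)^t    t·PV
  1        65.00        61.2341        61.2341
  2        65.00        57.6864       115.3728
  3        65.00        54.3442       163.0327
  4        65.00        51.1957       204.7827
  5        65.00        48.2296       241.1478
  6        65.00        45.4353       272.6118
  7        65.00        42.8029       299.6204
  8        65.00        40.3230       322.5844
  9     1,065.00       622.4001     5,601.6005
  Σ                  1,023.6513     7,281.9872
Price P = Σ PV = 1,023.6513.
Macaulay duration = Σ(t·PV) / P = 7,281.9872 / 1,023.6513 = 7.11374 years.

7.1137 years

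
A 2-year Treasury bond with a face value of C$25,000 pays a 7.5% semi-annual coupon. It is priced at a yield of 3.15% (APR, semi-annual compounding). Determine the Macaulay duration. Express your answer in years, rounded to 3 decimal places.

1.899 years

Periodic yield y = 0.01575. Discount each cash flow and weight by its period:
  t   CF        PV=CF/(1+0.01575)^t    t·PV
  1       937.50       922.9633       922.9633
  2       937.50       908.6521     1,817.3041
  3       937.50       894.5627     2,683.6881
  4    25,937.50    24,365.8064    97,463.2258
  Σ                 27,091.9845   102,887.1813
Price P = Σ PV = 27,091.9845.
Macaulay duration = Σ(t·PV) / P = 102,887.1813 / 27,091.9845 = 3.79770 half-year periods.
In years: 3.79770 / 2 = 1.89885 years.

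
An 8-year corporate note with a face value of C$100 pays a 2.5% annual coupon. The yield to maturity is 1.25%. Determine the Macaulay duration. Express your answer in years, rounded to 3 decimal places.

7.384 years

Periodic yield y = 0.0125. Discount each cash flow and weight by its year:
  t   CF        PV=CF/(1+0.0125)^t    t·PV
  1         2.50         2.4691         2.4691
  2         2.50         2.4387         4.8773
  3         2.50         2.4085         7.2256
  4         2.50         2.3788         9.5152
  5         2.50         2.3494        11.7472
  6         2.50         2.3204        13.9226
  7         2.50         2.2918        16.0425
  8       102.50        92.8033       742.4267
  Σ                    109.4602       808.2264
Price P = Σ PV = 109.4602.
Macaulay duration = Σ(t·PV) / P = 808.2264 / 109.4602 = 7.38375 years.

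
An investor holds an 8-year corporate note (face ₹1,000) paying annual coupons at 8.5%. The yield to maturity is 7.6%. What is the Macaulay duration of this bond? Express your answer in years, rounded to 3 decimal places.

6.171 years

Periodic yield y = 0.076. Discount each cash flow and weight by its year:
  t   CF        PV=CF/(1+0.076)^t    t·PV
  1        85.00        78.9963        78.9963
  2        85.00        73.4166       146.8332
  3        85.00        68.2311       204.6932
  4        85.00        63.4118       253.6471
  5        85.00        58.9329       294.6643
  6        85.00        54.7703       328.6219
  7        85.00        50.9018       356.3125
  8     1,085.00       603.8535     4,830.8278
  Σ                  1,052.5142     6,494.5963
Price P = Σ PV = 1,052.5142.
Macaulay duration = Σ(t·PV) / P = 6,494.5963 / 1,052.5142 = 6.17055 years.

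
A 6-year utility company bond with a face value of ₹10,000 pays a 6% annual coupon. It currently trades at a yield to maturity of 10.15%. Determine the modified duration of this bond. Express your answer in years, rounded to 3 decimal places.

Periodic yield y = 0.1015. First find Macaulay duration:
  t   CF        PV=CF/(1+0.1015)^t    t·PV
  1       600.00       544.7118       544.7118
  2       600.00       494.5182       989.0363
  3       600.00       448.9498     1,346.8493
  4       600.00       407.5804     1,630.3214
  5       600.00       370.0230     1,850.1151
  6    10,600.00     5,934.7012    35,608.2071
  Σ                  8,200.4842    41,969.2410
P = 8,200.4842; Macaulay duration = 41,969.2410 / 8,200.4842 = 5.11790 years.
Modified duration = D_Mac / (1 + y) = 5.11790 / 1.1015 = 4.64630 years.

4.646 years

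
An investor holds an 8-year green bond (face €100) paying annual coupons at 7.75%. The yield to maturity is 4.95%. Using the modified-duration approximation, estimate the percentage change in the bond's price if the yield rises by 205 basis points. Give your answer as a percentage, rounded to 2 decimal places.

-12.51%

Periodic yield y = 0.0495. Modified duration first:
  t   CF        PV=CF/(1+0.0495)^t    t·PV
  1         7.75         7.3845         7.3845
  2         7.75         7.0362        14.0724
  3         7.75         6.7043        20.1129
  4         7.75         6.3881        25.5524
  5         7.75         6.0868        30.4340
  6         7.75         5.7997        34.7983
  7         7.75         5.5262        38.6832
  8       107.75        73.2079       585.6629
  Σ                    118.1336       756.7007
P = 118.1336; D_Mac = 6.40546 yrs; D_mod = 6.40546/(1+0.0495) = 6.10335 yrs.
ΔP/P ≈ -D_mod · Δy = -6.10335 × (+0.0205) = -0.125119 = -12.5119%.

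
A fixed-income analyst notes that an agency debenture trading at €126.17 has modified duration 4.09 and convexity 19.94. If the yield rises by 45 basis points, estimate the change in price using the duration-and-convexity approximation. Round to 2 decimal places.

-€2.30

Duration effect: -D_mod·Δy = -4.09 × (+0.0045) = -0.018405
Convexity effect: ½·C·(Δy)² = 0.5 × 19.94 × (0.0045)² = +0.0002018925
ΔP/P ≈ -0.018405 + 0.0002018925 = -0.0182031075
ΔP ≈ 126.17 × (-0.0182031075) = -2.296686073275.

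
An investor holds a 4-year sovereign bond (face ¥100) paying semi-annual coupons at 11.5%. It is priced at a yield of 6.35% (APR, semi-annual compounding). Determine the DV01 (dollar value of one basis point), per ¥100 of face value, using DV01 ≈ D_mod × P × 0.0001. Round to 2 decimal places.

Periodic yield y = 0.03175.
  t   CF        PV=CF/(1+0.03175)^t    t·PV
  1         5.75         5.5731         5.5731
  2         5.75         5.4016        10.8031
  3         5.75         5.2353        15.7060
  4         5.75         5.0742        20.2969
  5         5.75         4.9181        24.5904
  6         5.75         4.7667        28.6004
  7         5.75         4.6200        32.3403
  8       105.75        82.3540       658.8318
  Σ                    117.9430       796.7420
P = 117.9430; D_Mac = 6.75531 half-year periods = 3.37766 yrs; D_mod = 3.27372 yrs.
DV01 ≈ 3.27372 × 117.9430 × 0.0001 = 0.038611.

¥0.04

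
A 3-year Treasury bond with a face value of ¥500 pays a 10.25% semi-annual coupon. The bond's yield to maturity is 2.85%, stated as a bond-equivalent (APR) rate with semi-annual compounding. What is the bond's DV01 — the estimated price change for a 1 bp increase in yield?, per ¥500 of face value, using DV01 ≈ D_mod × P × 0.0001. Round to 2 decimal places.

Periodic yield y = 0.01425.
  t   CF        PV=CF/(1+0.01425)^t    t·PV
  1       25.625        25.2650        25.2650
  2       25.625        24.9100        49.8200
  3       25.625        24.5600        73.6801
  4       25.625        24.2150        96.8599
  5       25.625        23.8747       119.3737
  6      525.625       482.8430     2,897.0578
  Σ                    605.6677     3,262.0565
P = 605.6677; D_Mac = 5.38588 half-year periods = 2.69294 yrs; D_mod = 2.65511 yrs.
DV01 ≈ 2.65511 × 605.6677 × 0.0001 = 0.160811.

¥0.16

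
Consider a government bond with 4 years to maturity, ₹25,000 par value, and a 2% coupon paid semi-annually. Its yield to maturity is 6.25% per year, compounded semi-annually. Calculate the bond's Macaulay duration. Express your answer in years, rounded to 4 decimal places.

Periodic yield y = 0.03125. Discount each cash flow and weight by its period:
  t   CF        PV=CF/(1+0.03125)^t    t·PV
  1       250.00       242.4242       242.4242
  2       250.00       235.0781       470.1561
  3       250.00       227.9545       683.8634
  4       250.00       221.0468       884.1871
  5       250.00       214.3484     1,071.7419
  6       250.00       207.8530     1,247.1178
  7       250.00       201.5544     1,410.8808
  8    25,250.00    19,740.1155   157,920.9242
  Σ                 21,290.3748   163,931.2955
Price P = Σ PV = 21,290.3748.
Macaulay duration = Σ(t·PV) / P = 163,931.2955 / 21,290.3748 = 7.69978 half-year periods.
In years: 7.69978 / 2 = 3.84989 years.

3.8499 years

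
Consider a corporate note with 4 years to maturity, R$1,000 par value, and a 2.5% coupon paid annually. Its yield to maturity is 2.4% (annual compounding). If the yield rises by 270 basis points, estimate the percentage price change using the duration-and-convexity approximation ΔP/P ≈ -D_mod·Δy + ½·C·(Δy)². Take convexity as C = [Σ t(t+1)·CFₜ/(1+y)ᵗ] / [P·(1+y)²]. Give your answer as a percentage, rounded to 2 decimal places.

-9.51%

With y = 0.024:
  t   CF        PV=CF/(1+0.024)^t    t·PV        t(t+1)·PV
  1        25.00        24.4141        24.4141          48.8281
  2        25.00        23.8419        47.6837         143.0511
  3        25.00        23.2831        69.8492         279.3968
  4     1,025.00       932.2321     3,728.9283      18,644.6414
  Σ                  1,003.7711     3,870.8752      19,115.9174
P = 1,003.7711; D_Mac = 3.85633 yrs; D_mod = 3.76595 yrs; C = 18.16187.
Duration effect: -3.76595 × (+0.027) = -0.101681
Convexity effect: 0.5 × 18.16187 × (0.027)² = +0.0066200
ΔP/P ≈ -0.101681 + 0.0066200 = -0.095061 = -9.5061%.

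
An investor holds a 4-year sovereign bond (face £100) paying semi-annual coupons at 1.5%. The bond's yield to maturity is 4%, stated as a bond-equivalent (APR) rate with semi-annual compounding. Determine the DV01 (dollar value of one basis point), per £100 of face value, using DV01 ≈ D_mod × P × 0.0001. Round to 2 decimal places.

Periodic yield y = 0.02.
  t   CF        PV=CF/(1+0.02)^t    t·PV
  1         0.75         0.7353         0.7353
  2         0.75         0.7209         1.4418
  3         0.75         0.7067         2.1202
  4         0.75         0.6929         2.7715
  5         0.75         0.6793         3.3965
  6         0.75         0.6660         3.9959
  7         0.75         0.6529         4.5704
  8       100.75        85.9892       687.9132
  Σ                     90.8431       706.9449
P = 90.8431; D_Mac = 7.78204 half-year periods = 3.89102 yrs; D_mod = 3.81472 yrs.
DV01 ≈ 3.81472 × 90.8431 × 0.0001 = 0.034654.

£0.03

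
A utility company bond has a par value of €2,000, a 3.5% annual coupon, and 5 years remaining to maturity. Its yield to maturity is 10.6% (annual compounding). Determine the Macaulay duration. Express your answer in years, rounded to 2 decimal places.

Periodic yield y = 0.106. Discount each cash flow and weight by its year:
  t   CF        PV=CF/(1+0.106)^t    t·PV
  1        70.00        63.2911        63.2911
  2        70.00        57.2253       114.4505
  3        70.00        51.7407       155.2222
  4        70.00        46.7819       187.1275
  5     2,070.00     1,250.8197     6,254.0985
  Σ                  1,469.8587     6,774.1898
Price P = Σ PV = 1,469.8587.
Macaulay duration = Σ(t·PV) / P = 6,774.1898 / 1,469.8587 = 4.60874 years.

4.61 years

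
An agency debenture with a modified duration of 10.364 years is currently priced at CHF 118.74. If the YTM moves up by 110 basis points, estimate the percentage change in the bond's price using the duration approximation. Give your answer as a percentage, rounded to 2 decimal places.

Duration approximation: ΔP/P ≈ -D_mod · Δy = -10.364 × (+0.011) = -0.114004.
As a percentage: -11.4004%.

-11.40%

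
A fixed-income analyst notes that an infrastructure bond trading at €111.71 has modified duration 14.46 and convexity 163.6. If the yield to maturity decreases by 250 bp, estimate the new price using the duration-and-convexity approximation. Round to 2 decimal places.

€157.80

Duration effect: -D_mod·Δy = -14.46 × (-0.025) = +0.361500
Convexity effect: ½·C·(Δy)² = 0.5 × 163.6 × (-0.025)² = +0.0511250
ΔP/P ≈ +0.361500 + 0.0511250 = +0.412625
New price ≈ 111.71 × (1 + 0.412625) = 157.80433875.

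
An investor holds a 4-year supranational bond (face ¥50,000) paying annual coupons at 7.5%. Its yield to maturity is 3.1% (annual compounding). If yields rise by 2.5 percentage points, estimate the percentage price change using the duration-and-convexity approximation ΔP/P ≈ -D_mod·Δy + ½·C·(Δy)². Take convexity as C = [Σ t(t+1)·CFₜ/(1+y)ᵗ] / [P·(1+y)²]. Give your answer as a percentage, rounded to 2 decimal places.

With y = 0.031:
  t   CF        PV=CF/(1+0.031)^t    t·PV        t(t+1)·PV
  1     3,750.00     3,637.2454     3,637.2454       7,274.4908
  2     3,750.00     3,527.8811     7,055.7622      21,167.2865
  3     3,750.00     3,421.8051    10,265.4154      41,061.6614
  4    53,750.00    47,571.1672   190,284.6688     951,423.3442
  Σ                 58,158.0988   211,243.0918   1,020,926.7829
P = 58,158.0988; D_Mac = 3.63222 yrs; D_mod = 3.52301 yrs; C = 16.51456.
Duration effect: -3.52301 × (+0.025) = -0.088075
Convexity effect: 0.5 × 16.51456 × (0.025)² = +0.0051608
ΔP/P ≈ -0.088075 + 0.0051608 = -0.082914 = -8.2914%.

-8.29%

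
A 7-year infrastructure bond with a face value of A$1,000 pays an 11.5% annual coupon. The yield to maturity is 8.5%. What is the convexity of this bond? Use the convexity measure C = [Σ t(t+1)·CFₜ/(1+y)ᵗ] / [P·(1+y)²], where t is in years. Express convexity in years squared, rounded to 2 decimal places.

With y = 0.085:
  t   CF        PV=CF/(1+0.085)^t    t·PV        t(t+1)·PV
  1       115.00       105.9908       105.9908         211.9816
  2       115.00        97.6874       195.3747         586.1241
  3       115.00        90.0344       270.1033       1,080.4132
  4       115.00        82.9810       331.9242       1,659.6209
  5       115.00        76.4802       382.4011       2,294.4067
  6       115.00        70.4887       422.9321       2,960.5248
  7     1,115.00       629.8929     4,409.2502      35,274.0013
  Σ                  1,153.5554     6,117.9764      44,067.0726
P = 1,153.5554.
Convexity = Σ t(t+1)·PV / [P·(1+y)²] = 44,067.0726 / (1,153.5554 × 1.177225) = 32.45012.

32.45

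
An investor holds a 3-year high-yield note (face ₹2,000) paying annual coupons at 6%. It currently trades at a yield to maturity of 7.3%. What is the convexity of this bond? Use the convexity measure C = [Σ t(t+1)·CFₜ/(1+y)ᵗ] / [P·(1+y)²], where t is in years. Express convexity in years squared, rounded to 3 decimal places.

With y = 0.073:
  t   CF        PV=CF/(1+0.073)^t    t·PV        t(t+1)·PV
  1       120.00       111.8360       111.8360         223.6719
  2       120.00       104.2274       208.4548         625.3643
  3     2,120.00     1,716.0767     5,148.2301      20,592.9204
  Σ                  1,932.1401     5,468.5208      21,441.9566
P = 1,932.1401.
Convexity = Σ t(t+1)·PV / [P·(1+y)²] = 21,441.9566 / (1,932.1401 × 1.151329) = 9.63888.

9.639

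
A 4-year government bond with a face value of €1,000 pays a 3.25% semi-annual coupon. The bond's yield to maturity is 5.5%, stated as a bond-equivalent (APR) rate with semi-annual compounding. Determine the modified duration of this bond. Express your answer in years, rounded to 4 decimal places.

3.6709 years

Periodic yield y = 0.0275. First find Macaulay duration:
  t   CF        PV=CF/(1+0.0275)^t    t·PV
  1        16.25        15.8151        15.8151
  2        16.25        15.3918        30.7836
  3        16.25        14.9799        44.9396
  4        16.25        14.5789        58.3158
  5        16.25        14.1888        70.9438
  6        16.25        13.8090        82.8540
  7        16.25        13.4394        94.0759
  8     1,016.25       817.9861     6,543.8887
  Σ                    920.1890     6,941.6165
P = 920.1890; Macaulay duration = 6,941.6165 / 920.1890 = 7.54369 half-year periods = 3.77184 years.
Modified duration = D_Mac / (1 + y) = 3.77184 / 1.0275 = 3.67089 years.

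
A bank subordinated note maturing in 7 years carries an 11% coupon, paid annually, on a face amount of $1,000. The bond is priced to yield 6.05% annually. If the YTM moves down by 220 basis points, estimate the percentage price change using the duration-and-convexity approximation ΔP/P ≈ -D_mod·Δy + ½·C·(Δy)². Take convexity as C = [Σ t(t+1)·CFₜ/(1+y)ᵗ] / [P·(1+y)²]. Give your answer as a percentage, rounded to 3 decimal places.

With y = 0.0605:
  t   CF        PV=CF/(1+0.0605)^t    t·PV        t(t+1)·PV
  1       110.00       103.7247       103.7247         207.4493
  2       110.00        97.8073       195.6146         586.8439
  3       110.00        92.2275       276.6826       1,106.7306
  4       110.00        86.9661       347.8644       1,739.3220
  5       110.00        82.0048       410.0240       2,460.1443
  6       110.00        77.3266       463.9593       3,247.7152
  7     1,110.00       735.7805     5,150.4634      41,203.7075
  Σ                  1,275.8375     6,948.3331      50,551.9128
P = 1,275.8375; D_Mac = 5.44610 yrs; D_mod = 5.13540 yrs; C = 35.23067.
Duration effect: -5.13540 × (-0.022) = +0.112979
Convexity effect: 0.5 × 35.23067 × (-0.022)² = +0.0085258
ΔP/P ≈ +0.112979 + 0.0085258 = +0.121505 = +12.1505%.

+12.150%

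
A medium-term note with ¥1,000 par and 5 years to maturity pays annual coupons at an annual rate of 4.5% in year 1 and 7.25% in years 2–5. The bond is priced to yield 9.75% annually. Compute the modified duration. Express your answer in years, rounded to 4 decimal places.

4.0335 years

Periodic yield y = 0.0975. First find Macaulay duration:
  t   CF        PV=CF/(1+0.0975)^t    t·PV
  1        45.00        41.0023        41.0023
  2        72.50        60.1906       120.3813
  3        72.50        54.8434       164.5302
  4        72.50        49.9712       199.8849
  5     1,072.50       673.5575     3,367.7873
  Σ                    879.5650     3,893.5860
P = 879.5650; Macaulay duration = 3,893.5860 / 879.5650 = 4.42672 years.
Modified duration = D_Mac / (1 + y) = 4.42672 / 1.0975 = 4.03346 years.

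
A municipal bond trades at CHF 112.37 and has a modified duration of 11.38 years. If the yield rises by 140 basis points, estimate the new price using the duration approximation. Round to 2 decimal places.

Duration approximation: ΔP/P ≈ -D_mod · Δy = -11.38 × (+0.014) = -0.159320.
New price ≈ 112.37 × (1 - 0.159320) = 94.4672116.

CHF 94.47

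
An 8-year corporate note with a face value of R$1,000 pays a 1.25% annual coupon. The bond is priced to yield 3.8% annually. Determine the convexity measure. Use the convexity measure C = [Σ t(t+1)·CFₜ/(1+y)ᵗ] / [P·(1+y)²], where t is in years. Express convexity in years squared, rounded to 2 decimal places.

62.64

With y = 0.038:
  t   CF        PV=CF/(1+0.038)^t    t·PV        t(t+1)·PV
  1        12.50        12.0424        12.0424          24.0848
  2        12.50        11.6015        23.2031          69.6092
  3        12.50        11.1768        33.5304         134.1217
  4        12.50        10.7676        43.0706         215.3528
  5        12.50        10.3735        51.8673         311.2035
  6        12.50         9.9937        59.9621         419.7350
  7        12.50         9.6278        67.3948         539.1586
  8     1,012.50       751.3049     6,010.4390      54,093.9506
  Σ                    826.8882     6,301.5096      55,807.2163
P = 826.8882.
Convexity = Σ t(t+1)·PV / [P·(1+y)²] = 55,807.2163 / (826.8882 × 1.077444) = 62.63958.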